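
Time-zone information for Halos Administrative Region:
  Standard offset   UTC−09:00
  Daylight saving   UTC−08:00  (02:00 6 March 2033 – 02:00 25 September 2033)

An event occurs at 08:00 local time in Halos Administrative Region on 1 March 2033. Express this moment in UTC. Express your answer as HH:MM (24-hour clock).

1 March 2033 does not fall between 6 March and 25 September, so daylight saving is not in effect and Halos Administrative Region is at UTC−09:00.
08:00 local + 9h = 17:00 UTC.

17:00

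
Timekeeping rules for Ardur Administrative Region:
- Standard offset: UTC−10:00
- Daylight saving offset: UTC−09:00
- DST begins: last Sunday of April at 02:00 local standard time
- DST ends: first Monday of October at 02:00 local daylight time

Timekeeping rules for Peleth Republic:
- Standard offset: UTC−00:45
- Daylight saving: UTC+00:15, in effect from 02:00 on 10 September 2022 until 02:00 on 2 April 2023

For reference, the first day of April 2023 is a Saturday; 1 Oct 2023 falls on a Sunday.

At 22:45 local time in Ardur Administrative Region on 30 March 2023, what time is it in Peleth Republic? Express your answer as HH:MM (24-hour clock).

1 April 2023 is a Saturday, so Sundays fall on 2, 9, 16, 23, 30; the last is April 30.
1 October 2023 is a Sunday, so the first Monday is October 2.
Daylight saving runs 30 April – 2 October; 30 March 2023 is outside that window, so Ardur Administrative Region is on standard time at UTC−10:00.
22:45 Ardur Administrative Region + 10h = 08:45 UTC (rolling into the next day, 31 March 2023).
At the standard offset (UTC−00:45), 08:45 UTC − 0h45m = 08:00 Peleth Republic standard time.
The standard-time date in Peleth Republic, 31 March 2023, falls between 10 September 2022 and 2 April 2023, so daylight saving is in effect and Peleth Republic is at UTC+00:15.
08:45 UTC + 0h15m = 09:00 Peleth Republic.

09:00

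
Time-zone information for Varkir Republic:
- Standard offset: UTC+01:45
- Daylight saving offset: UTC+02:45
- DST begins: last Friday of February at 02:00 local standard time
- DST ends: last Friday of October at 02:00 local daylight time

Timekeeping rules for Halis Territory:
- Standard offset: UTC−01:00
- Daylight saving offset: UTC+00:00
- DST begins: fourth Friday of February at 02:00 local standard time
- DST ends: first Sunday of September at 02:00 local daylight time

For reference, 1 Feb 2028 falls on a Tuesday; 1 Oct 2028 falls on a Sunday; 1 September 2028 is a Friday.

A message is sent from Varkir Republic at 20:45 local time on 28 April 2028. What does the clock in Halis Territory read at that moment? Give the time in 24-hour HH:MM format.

18:00

1 February 2028 is a Tuesday, so Fridays fall on 4, 11, 18, 25; the last is February 25.
1 October 2028 is a Sunday, so Fridays fall on 6, 13, 20, 27; the last is October 27.
28 April 2028 falls between 25 February and 27 October, so daylight saving is in effect and Varkir Republic is at UTC+02:45.
20:45 Varkir Republic − 2h45m = 18:00 UTC.
1 February 2028 is a Tuesday, so the first Friday is February 4 and the fourth is February 25.
1 September 2028 is a Friday, so the first Sunday is September 3.
At the standard offset (UTC−01:00), 18:00 UTC − 1h = 17:00 Halis Territory standard time.
The standard-time date in Halis Territory, 28 April 2028, lies within the daylight-saving period (25 February – 3 September), so Halis Territory is on daylight time, UTC+00:00.
18:00 UTC + 0h = 18:00 Halis Territory.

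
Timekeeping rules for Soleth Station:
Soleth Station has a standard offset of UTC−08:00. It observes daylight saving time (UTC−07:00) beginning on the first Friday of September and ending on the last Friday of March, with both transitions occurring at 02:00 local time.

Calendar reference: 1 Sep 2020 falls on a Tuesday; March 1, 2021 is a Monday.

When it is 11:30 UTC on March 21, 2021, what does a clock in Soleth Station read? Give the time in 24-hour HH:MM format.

1 September 2020 is a Tuesday, so the first Friday is September 4.
1 March 2021 is a Monday, so Fridays fall on 5, 12, 19, 26; the last is March 26.
At the standard offset (UTC−08:00), 11:30 UTC − 8h = 03:30 Soleth Station standard time.
Daylight saving runs 4 September 2020 – 26 March 2021; the standard-time date in Soleth Station, March 21, 2021, is inside that window, so Soleth Station is at UTC−07:00.
11:30 UTC − 7h = 04:30 local.

04:30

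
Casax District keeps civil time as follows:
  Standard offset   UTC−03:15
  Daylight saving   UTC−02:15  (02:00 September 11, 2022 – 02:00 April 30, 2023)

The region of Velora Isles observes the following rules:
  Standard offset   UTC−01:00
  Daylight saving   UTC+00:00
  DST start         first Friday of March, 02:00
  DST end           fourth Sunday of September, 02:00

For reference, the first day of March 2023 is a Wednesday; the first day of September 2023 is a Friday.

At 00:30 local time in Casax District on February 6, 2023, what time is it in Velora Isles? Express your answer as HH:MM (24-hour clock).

01:45

February 6, 2023 lies within the daylight-saving period (11 September 2022 – 30 April 2023), so Casax District is on daylight time, UTC−02:15.
00:30 Casax District + 2h15m = 02:45 UTC.
1 March 2023 is a Wednesday, so the first Friday is March 3.
1 September 2023 is a Friday, so the first Sunday is September 3 and the fourth is September 24.
At the standard offset (UTC−01:00), 02:45 UTC − 1h = 01:45 Velora Isles standard time.
The standard-time date in Velora Isles, February 6, 2023, is outside the daylight-saving period (3 March – 24 September), so Velora Isles is on standard time, UTC−01:00.
02:45 UTC − 1h = 01:45 Velora Isles.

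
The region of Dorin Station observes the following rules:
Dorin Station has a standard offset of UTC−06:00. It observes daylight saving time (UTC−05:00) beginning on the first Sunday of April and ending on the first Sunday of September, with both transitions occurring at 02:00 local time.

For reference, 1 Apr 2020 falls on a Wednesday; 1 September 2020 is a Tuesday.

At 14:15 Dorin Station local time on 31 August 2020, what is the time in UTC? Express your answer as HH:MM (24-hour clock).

1 April 2020 is a Wednesday, so the first Sunday is April 5.
1 September 2020 is a Tuesday, so the first Sunday is September 6.
31 August 2020 lies within the daylight-saving period (5 April – 6 September), so Dorin Station is on daylight time, UTC−05:00.
14:15 local + 5h = 19:15 UTC.

19:15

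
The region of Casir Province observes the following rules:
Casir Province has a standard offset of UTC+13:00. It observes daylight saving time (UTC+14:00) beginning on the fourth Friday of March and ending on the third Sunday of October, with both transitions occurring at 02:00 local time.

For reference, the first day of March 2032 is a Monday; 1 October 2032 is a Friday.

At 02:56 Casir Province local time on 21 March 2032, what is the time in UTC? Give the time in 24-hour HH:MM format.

1 March 2032 is a Monday, so the first Friday is March 5 and the fourth is March 26.
1 October 2032 is a Friday, so the first Sunday is October 3 and the third is October 17.
21 March 2032 does not fall between 26 March and 17 October, so daylight saving is not in effect and Casir Province is at UTC+13:00.
02:56 local − 13h = 13:56 UTC (rolling into the previous day, 20 March 2032).

13:56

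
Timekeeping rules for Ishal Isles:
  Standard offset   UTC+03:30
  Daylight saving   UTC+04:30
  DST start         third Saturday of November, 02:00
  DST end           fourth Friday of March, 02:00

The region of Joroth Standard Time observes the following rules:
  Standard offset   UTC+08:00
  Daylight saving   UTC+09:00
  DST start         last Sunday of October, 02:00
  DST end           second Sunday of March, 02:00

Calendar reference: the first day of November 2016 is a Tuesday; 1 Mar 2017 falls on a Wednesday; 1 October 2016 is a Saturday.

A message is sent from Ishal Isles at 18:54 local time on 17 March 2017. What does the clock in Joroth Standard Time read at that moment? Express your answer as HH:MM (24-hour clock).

1 November 2016 is a Tuesday, so the first Saturday is November 5 and the third is November 19.
1 March 2017 is a Wednesday, so the first Friday is March 3 and the fourth is March 24.
17 March 2017 falls between 19 November 2016 and 24 March 2017, so daylight saving is in effect and Ishal Isles is at UTC+04:30.
18:54 Ishal Isles − 4h30m = 14:24 UTC.
1 October 2016 is a Saturday, so Sundays fall on 2, 9, 16, 23, 30; the last is October 30.
1 March 2017 is a Wednesday, so the first Sunday is March 5 and the second is March 12.
At the standard offset (UTC+08:00), 14:24 UTC + 8h = 22:24 Joroth Standard Time standard time.
The standard-time date in Joroth Standard Time, 17 March 2017, is outside the daylight-saving period (30 October 2016 – 12 March 2017), so Joroth Standard Time is on standard time, UTC+08:00.
14:24 UTC + 8h = 22:24 Joroth Standard Time.

22:24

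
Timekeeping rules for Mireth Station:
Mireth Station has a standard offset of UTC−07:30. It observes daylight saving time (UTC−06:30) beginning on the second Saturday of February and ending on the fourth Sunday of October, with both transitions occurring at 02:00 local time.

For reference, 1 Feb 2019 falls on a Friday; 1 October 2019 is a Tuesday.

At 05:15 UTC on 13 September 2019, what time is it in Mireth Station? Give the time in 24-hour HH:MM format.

22:45

1 February 2019 is a Friday, so the first Saturday is February 2 and the second is February 9.
1 October 2019 is a Tuesday, so the first Sunday is October 6 and the fourth is October 27.
At the standard offset (UTC−07:30), 05:15 UTC − 7h30m = 21:45 Mireth Station standard time (rolling into the previous day, 12 September 2019).
The standard-time date in Mireth Station, 12 September 2019, lies within the daylight-saving period (9 February – 27 October), so Mireth Station is on daylight time, UTC−06:30.
05:15 UTC − 6h30m = 22:45 local (rolling into the previous day, 12 September 2019).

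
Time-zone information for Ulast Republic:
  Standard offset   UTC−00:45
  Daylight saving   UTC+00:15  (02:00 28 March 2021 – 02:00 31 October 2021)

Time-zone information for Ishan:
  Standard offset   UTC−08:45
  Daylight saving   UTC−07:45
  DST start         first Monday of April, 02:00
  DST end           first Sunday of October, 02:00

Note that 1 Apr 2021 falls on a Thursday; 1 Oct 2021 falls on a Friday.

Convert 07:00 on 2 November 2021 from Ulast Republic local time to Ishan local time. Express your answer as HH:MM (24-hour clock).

23:00

2 November 2021 does not fall between 28 March and 31 October, so daylight saving is not in effect and Ulast Republic is at UTC−00:45.
07:00 Ulast Republic + 0h45m = 07:45 UTC.
1 April 2021 is a Thursday, so the first Monday is April 5.
1 October 2021 is a Friday, so the first Sunday is October 3.
At the standard offset (UTC−08:45), 07:45 UTC − 8h45m = 23:00 Ishan standard time (rolling into the previous day, 1 November 2021).
The standard-time date in Ishan, 1 November 2021, is outside the daylight-saving period (5 April – 3 October), so Ishan is on standard time, UTC−08:45.
07:45 UTC − 8h45m = 23:00 Ishan (rolling into the previous day, 1 November 2021).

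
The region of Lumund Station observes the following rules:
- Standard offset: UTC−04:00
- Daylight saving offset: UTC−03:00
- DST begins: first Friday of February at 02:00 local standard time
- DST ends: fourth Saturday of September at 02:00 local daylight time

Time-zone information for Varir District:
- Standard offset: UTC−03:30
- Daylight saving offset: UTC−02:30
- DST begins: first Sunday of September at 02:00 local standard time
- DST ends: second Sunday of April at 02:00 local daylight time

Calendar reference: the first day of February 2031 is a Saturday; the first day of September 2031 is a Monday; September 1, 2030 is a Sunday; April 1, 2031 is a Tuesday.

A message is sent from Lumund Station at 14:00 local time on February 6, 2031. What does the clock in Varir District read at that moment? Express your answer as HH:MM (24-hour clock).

1 February 2031 is a Saturday, so the first Friday is February 7.
1 September 2031 is a Monday, so the first Saturday is September 6 and the fourth is September 27.
February 6, 2031 does not fall between 7 February and 27 September, so daylight saving is not in effect and Lumund Station is at UTC−04:00.
14:00 Lumund Station + 4h = 18:00 UTC.
1 September 2030 is a Sunday, so the first Sunday is September 1.
1 April 2031 is a Tuesday, so the first Sunday is April 6 and the second is April 13.
At the standard offset (UTC−03:30), 18:00 UTC − 3h30m = 14:30 Varir District standard time.
The standard-time date in Varir District, February 6, 2031, falls between 1 September 2030 and 13 April 2031, so daylight saving is in effect and Varir District is at UTC−02:30.
18:00 UTC − 2h30m = 15:30 Varir District.

15:30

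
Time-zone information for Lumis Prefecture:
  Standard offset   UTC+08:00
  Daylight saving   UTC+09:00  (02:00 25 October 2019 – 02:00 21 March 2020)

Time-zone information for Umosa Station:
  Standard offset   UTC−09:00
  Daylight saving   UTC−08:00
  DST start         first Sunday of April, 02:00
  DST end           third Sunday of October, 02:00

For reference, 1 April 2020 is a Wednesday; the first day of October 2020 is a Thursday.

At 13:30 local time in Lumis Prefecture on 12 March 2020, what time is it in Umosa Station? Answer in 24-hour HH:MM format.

Daylight saving runs 25 October 2019 – 21 March 2020; 12 March 2020 is inside that window, so Lumis Prefecture is at UTC+09:00.
13:30 Lumis Prefecture − 9h = 04:30 UTC.
1 April 2020 is a Wednesday, so the first Sunday is April 5.
1 October 2020 is a Thursday, so the first Sunday is October 4 and the third is October 18.
At the standard offset (UTC−09:00), 04:30 UTC − 9h = 19:30 Umosa Station standard time (rolling into the previous day, 11 March 2020).
The standard-time date in Umosa Station, 11 March 2020, is outside the daylight-saving period (5 April – 18 October), so Umosa Station is on standard time, UTC−09:00.
04:30 UTC − 9h = 19:30 Umosa Station (rolling into the previous day, 11 March 2020).

19:30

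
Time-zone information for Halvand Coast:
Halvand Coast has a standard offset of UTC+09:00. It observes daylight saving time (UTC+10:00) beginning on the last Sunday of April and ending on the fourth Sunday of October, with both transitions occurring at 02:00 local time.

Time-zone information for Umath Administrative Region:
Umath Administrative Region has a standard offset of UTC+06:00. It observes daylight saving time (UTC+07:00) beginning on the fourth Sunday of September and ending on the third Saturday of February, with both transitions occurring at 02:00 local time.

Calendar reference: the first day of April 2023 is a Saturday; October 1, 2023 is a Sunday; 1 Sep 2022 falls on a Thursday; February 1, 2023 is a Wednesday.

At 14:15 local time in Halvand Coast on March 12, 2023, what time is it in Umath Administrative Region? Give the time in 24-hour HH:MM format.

1 April 2023 is a Saturday, so Sundays fall on 2, 9, 16, 23, 30; the last is April 30.
1 October 2023 is a Sunday, so the first Sunday is October 1 and the fourth is October 22.
March 12, 2023 does not fall between 30 April and 22 October, so daylight saving is not in effect and Halvand Coast is at UTC+09:00.
14:15 Halvand Coast − 9h = 05:15 UTC.
1 September 2022 is a Thursday, so the first Sunday is September 4 and the fourth is September 25.
1 February 2023 is a Wednesday, so the first Saturday is February 4 and the third is February 18.
At the standard offset (UTC+06:00), 05:15 UTC + 6h = 11:15 Umath Administrative Region standard time.
The standard-time date in Umath Administrative Region, March 12, 2023, does not fall between 25 September 2022 and 18 February 2023, so daylight saving is not in effect and Umath Administrative Region is at UTC+06:00.
05:15 UTC + 6h = 11:15 Umath Administrative Region.

11:15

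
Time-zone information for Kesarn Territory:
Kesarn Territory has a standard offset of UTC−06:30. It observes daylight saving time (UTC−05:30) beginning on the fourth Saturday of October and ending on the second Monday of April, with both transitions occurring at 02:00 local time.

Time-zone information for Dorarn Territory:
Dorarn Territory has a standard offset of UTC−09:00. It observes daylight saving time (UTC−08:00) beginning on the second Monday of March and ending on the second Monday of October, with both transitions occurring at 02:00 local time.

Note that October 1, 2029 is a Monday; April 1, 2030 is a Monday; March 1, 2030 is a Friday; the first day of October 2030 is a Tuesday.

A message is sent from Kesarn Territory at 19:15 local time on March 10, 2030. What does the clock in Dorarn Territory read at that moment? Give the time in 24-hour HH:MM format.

1 October 2029 is a Monday, so the first Saturday is October 6 and the fourth is October 27.
1 April 2030 is a Monday, so the first Monday is April 1 and the second is April 8.
Daylight saving runs 27 October 2029 – 8 April 2030; March 10, 2030 is inside that window, so Kesarn Territory is at UTC−05:30.
19:15 Kesarn Territory + 5h30m = 00:45 UTC (rolling into the next day, 11 March 2030).
1 March 2030 is a Friday, so the first Monday is March 4 and the second is March 11.
1 October 2030 is a Tuesday, so the first Monday is October 7 and the second is October 14.
At the standard offset (UTC−09:00), 00:45 UTC − 9h = 15:45 Dorarn Territory standard time (rolling into the previous day, 10 March 2030).
The standard-time date in Dorarn Territory, March 10, 2030, does not fall between 11 March and 14 October, so daylight saving is not in effect and Dorarn Territory is at UTC−09:00.
00:45 UTC − 9h = 15:45 Dorarn Territory (rolling into the previous day, 10 March 2030).

15:45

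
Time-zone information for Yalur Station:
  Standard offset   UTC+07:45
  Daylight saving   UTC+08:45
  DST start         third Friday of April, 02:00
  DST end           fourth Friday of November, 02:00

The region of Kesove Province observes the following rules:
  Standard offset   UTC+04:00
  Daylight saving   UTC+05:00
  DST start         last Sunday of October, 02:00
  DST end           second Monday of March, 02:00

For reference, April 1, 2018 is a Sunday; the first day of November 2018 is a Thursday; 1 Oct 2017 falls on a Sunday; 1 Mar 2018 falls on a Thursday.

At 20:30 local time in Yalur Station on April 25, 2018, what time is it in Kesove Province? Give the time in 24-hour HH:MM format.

1 April 2018 is a Sunday, so the first Friday is April 6 and the third is April 20.
1 November 2018 is a Thursday, so the first Friday is November 2 and the fourth is November 23.
April 25, 2018 falls between 20 April and 23 November, so daylight saving is in effect and Yalur Station is at UTC+08:45.
20:30 Yalur Station − 8h45m = 11:45 UTC.
1 October 2017 is a Sunday, so Sundays fall on 1, 8, 15, 22, 29; the last is October 29.
1 March 2018 is a Thursday, so the first Monday is March 5 and the second is March 12.
At the standard offset (UTC+04:00), 11:45 UTC + 4h = 15:45 Kesove Province standard time.
The standard-time date in Kesove Province, April 25, 2018, does not fall between 29 October 2017 and 12 March 2018, so daylight saving is not in effect and Kesove Province is at UTC+04:00.
11:45 UTC + 4h = 15:45 Kesove Province.

15:45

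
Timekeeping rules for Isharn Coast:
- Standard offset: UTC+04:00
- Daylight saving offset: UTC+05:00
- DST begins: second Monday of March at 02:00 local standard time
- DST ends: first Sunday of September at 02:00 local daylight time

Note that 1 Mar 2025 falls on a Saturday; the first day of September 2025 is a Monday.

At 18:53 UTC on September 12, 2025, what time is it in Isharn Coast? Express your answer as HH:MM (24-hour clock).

22:53

1 March 2025 is a Saturday, so the first Monday is March 3 and the second is March 10.
1 September 2025 is a Monday, so the first Sunday is September 7.
At the standard offset (UTC+04:00), 18:53 UTC + 4h = 22:53 Isharn Coast standard time.
The standard-time date in Isharn Coast, September 12, 2025, does not fall between 10 March and 7 September, so daylight saving is not in effect and Isharn Coast is at UTC+04:00.
18:53 UTC + 4h = 22:53 local.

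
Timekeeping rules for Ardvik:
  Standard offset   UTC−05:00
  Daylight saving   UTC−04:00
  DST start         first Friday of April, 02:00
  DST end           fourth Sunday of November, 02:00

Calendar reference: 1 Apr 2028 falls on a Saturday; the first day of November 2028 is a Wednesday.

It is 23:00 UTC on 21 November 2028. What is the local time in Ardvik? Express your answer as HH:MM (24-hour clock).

19:00

1 April 2028 is a Saturday, so the first Friday is April 7.
1 November 2028 is a Wednesday, so the first Sunday is November 5 and the fourth is November 26.
At the standard offset (UTC−05:00), 23:00 UTC − 5h = 18:00 Ardvik standard time.
Daylight saving runs 7 April – 26 November; the standard-time date in Ardvik, 21 November 2028, is inside that window, so Ardvik is at UTC−04:00.
23:00 UTC − 4h = 19:00 local.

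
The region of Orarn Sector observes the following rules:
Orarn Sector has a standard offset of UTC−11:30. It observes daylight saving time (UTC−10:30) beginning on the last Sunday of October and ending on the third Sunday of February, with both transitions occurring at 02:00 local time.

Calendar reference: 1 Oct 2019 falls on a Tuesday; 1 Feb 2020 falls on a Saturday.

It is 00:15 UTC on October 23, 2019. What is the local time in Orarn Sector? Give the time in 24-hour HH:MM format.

12:45

1 October 2019 is a Tuesday, so Sundays fall on 6, 13, 20, 27; the last is October 27.
1 February 2020 is a Saturday, so the first Sunday is February 2 and the third is February 16.
At the standard offset (UTC−11:30), 00:15 UTC − 11h30m = 12:45 Orarn Sector standard time (rolling into the previous day, 22 October 2019).
Daylight saving runs 27 October 2019 – 16 February 2020; the standard-time date in Orarn Sector, October 22, 2019, is outside that window, so Orarn Sector is on standard time at UTC−11:30.
00:15 UTC − 11h30m = 12:45 local (rolling into the previous day, 22 October 2019).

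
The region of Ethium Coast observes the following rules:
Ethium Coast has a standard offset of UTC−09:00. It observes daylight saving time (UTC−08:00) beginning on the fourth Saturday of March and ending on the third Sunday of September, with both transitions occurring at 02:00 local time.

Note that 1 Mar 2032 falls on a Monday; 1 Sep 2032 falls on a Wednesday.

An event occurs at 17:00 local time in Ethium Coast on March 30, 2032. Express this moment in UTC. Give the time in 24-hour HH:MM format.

01:00

1 March 2032 is a Monday, so the first Saturday is March 6 and the fourth is March 27.
1 September 2032 is a Wednesday, so the first Sunday is September 5 and the third is September 19.
March 30, 2032 lies within the daylight-saving period (27 March – 19 September), so Ethium Coast is on daylight time, UTC−08:00.
17:00 local + 8h = 01:00 UTC (rolling into the next day, 31 March 2032).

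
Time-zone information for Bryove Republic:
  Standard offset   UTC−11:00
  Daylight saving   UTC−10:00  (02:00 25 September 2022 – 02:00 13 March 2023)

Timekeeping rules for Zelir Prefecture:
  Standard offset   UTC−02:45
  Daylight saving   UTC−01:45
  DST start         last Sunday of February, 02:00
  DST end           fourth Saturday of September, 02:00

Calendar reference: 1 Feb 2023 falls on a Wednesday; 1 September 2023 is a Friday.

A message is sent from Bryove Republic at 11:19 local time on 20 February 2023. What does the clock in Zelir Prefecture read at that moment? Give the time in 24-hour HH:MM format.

18:34

20 February 2023 falls between 25 September 2022 and 13 March 2023, so daylight saving is in effect and Bryove Republic is at UTC−10:00.
11:19 Bryove Republic + 10h = 21:19 UTC.
1 February 2023 is a Wednesday, so Sundays fall on 5, 12, 19, 26; the last is February 26.
1 September 2023 is a Friday, so the first Saturday is September 2 and the fourth is September 23.
At the standard offset (UTC−02:45), 21:19 UTC − 2h45m = 18:34 Zelir Prefecture standard time.
The standard-time date in Zelir Prefecture, 20 February 2023, does not fall between 26 February and 23 September, so daylight saving is not in effect and Zelir Prefecture is at UTC−02:45.
21:19 UTC − 2h45m = 18:34 Zelir Prefecture.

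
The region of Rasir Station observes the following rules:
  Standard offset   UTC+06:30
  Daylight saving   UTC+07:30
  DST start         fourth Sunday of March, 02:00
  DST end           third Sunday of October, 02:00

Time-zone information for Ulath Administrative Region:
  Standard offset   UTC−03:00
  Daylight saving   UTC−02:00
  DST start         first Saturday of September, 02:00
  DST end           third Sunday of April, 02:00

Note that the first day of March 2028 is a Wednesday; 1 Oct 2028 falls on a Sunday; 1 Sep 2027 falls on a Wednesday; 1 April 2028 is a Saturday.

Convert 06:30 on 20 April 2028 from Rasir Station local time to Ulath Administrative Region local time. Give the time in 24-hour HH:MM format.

1 March 2028 is a Wednesday, so the first Sunday is March 5 and the fourth is March 26.
1 October 2028 is a Sunday, so the first Sunday is October 1 and the third is October 15.
20 April 2028 falls between 26 March and 15 October, so daylight saving is in effect and Rasir Station is at UTC+07:30.
06:30 Rasir Station − 7h30m = 23:00 UTC (rolling into the previous day, 19 April 2028).
1 September 2027 is a Wednesday, so the first Saturday is September 4.
1 April 2028 is a Saturday, so the first Sunday is April 2 and the third is April 16.
At the standard offset (UTC−03:00), 23:00 UTC − 3h = 20:00 Ulath Administrative Region standard time.
The standard-time date in Ulath Administrative Region, 19 April 2028, does not fall between 4 September 2027 and 16 April 2028, so daylight saving is not in effect and Ulath Administrative Region is at UTC−03:00.
23:00 UTC − 3h = 20:00 Ulath Administrative Region.

20:00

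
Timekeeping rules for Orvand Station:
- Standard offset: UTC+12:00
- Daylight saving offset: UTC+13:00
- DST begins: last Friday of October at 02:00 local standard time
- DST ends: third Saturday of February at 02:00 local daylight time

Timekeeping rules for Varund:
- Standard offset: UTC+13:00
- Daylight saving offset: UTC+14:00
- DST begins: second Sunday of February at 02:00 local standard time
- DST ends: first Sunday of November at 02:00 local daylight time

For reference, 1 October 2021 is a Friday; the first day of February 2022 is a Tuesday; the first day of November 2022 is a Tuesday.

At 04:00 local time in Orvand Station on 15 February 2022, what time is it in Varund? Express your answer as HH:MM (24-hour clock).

05:00

1 October 2021 is a Friday, so Fridays fall on 1, 8, 15, 22, 29; the last is October 29.
1 February 2022 is a Tuesday, so the first Saturday is February 5 and the third is February 19.
15 February 2022 falls between 29 October 2021 and 19 February 2022, so daylight saving is in effect and Orvand Station is at UTC+13:00.
04:00 Orvand Station − 13h = 15:00 UTC (rolling into the previous day, 14 February 2022).
1 February 2022 is a Tuesday, so the first Sunday is February 6 and the second is February 13.
1 November 2022 is a Tuesday, so the first Sunday is November 6.
At the standard offset (UTC+13:00), 15:00 UTC + 13h = 04:00 Varund standard time (rolling into the next day, 15 February 2022).
The standard-time date in Varund, 15 February 2022, lies within the daylight-saving period (13 February – 6 November), so Varund is on daylight time, UTC+14:00.
15:00 UTC + 14h = 05:00 Varund (rolling into the next day, 15 February 2022).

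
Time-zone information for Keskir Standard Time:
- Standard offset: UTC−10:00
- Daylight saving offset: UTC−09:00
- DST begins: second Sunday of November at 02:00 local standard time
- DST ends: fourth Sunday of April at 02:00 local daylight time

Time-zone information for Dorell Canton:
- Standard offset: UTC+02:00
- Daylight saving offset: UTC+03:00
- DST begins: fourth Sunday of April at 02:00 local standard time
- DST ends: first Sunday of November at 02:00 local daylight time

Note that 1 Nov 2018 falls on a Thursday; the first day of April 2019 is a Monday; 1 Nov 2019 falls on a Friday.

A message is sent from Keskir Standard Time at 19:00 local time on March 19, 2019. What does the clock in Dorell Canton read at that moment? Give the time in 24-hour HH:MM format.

06:00

1 November 2018 is a Thursday, so the first Sunday is November 4 and the second is November 11.
1 April 2019 is a Monday, so the first Sunday is April 7 and the fourth is April 28.
Daylight saving runs 11 November 2018 – 28 April 2019; March 19, 2019 is inside that window, so Keskir Standard Time is at UTC−09:00.
19:00 Keskir Standard Time + 9h = 04:00 UTC (rolling into the next day, 20 March 2019).
1 April 2019 is a Monday, so the first Sunday is April 7 and the fourth is April 28.
1 November 2019 is a Friday, so the first Sunday is November 3.
At the standard offset (UTC+02:00), 04:00 UTC + 2h = 06:00 Dorell Canton standard time.
The standard-time date in Dorell Canton, March 20, 2019, is outside the daylight-saving period (28 April – 3 November), so Dorell Canton is on standard time, UTC+02:00.
04:00 UTC + 2h = 06:00 Dorell Canton.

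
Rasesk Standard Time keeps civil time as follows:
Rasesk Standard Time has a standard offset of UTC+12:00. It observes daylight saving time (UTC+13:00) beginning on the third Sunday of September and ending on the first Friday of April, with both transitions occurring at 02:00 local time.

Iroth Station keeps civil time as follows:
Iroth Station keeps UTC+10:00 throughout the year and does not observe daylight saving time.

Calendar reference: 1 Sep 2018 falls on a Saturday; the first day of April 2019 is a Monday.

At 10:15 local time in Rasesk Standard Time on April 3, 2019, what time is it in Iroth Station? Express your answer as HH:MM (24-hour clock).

07:15

1 September 2018 is a Saturday, so the first Sunday is September 2 and the third is September 16.
1 April 2019 is a Monday, so the first Friday is April 5.
Daylight saving runs 16 September 2018 – 5 April 2019; April 3, 2019 is inside that window, so Rasesk Standard Time is at UTC+13:00.
10:15 Rasesk Standard Time − 13h = 21:15 UTC (rolling into the previous day, 2 April 2019).
Iroth Station stays on UTC+10:00 all year.
21:15 UTC + 10h = 07:15 Iroth Station (rolling into the next day, 3 April 2019).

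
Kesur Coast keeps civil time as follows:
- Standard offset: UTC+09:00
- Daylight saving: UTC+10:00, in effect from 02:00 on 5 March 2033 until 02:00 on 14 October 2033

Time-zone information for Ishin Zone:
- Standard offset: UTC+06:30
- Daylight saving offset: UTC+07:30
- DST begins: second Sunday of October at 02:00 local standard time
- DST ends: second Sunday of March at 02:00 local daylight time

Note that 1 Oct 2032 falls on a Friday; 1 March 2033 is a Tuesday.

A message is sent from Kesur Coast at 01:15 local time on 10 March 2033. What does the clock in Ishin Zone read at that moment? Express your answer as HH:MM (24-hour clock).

10 March 2033 lies within the daylight-saving period (5 March – 14 October), so Kesur Coast is on daylight time, UTC+10:00.
01:15 Kesur Coast − 10h = 15:15 UTC (rolling into the previous day, 9 March 2033).
1 October 2032 is a Friday, so the first Sunday is October 3 and the second is October 10.
1 March 2033 is a Tuesday, so the first Sunday is March 6 and the second is March 13.
At the standard offset (UTC+06:30), 15:15 UTC + 6h30m = 21:45 Ishin Zone standard time.
The standard-time date in Ishin Zone, 9 March 2033, lies within the daylight-saving period (10 October 2032 – 13 March 2033), so Ishin Zone is on daylight time, UTC+07:30.
15:15 UTC + 7h30m = 22:45 Ishin Zone.

22:45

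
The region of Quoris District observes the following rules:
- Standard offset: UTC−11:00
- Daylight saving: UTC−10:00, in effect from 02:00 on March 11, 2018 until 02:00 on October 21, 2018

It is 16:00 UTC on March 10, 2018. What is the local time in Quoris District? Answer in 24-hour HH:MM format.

05:00

At the standard offset (UTC−11:00), 16:00 UTC − 11h = 05:00 Quoris District standard time.
The standard-time date in Quoris District, March 10, 2018, does not fall between 11 March and 21 October, so daylight saving is not in effect and Quoris District is at UTC−11:00.
16:00 UTC − 11h = 05:00 local.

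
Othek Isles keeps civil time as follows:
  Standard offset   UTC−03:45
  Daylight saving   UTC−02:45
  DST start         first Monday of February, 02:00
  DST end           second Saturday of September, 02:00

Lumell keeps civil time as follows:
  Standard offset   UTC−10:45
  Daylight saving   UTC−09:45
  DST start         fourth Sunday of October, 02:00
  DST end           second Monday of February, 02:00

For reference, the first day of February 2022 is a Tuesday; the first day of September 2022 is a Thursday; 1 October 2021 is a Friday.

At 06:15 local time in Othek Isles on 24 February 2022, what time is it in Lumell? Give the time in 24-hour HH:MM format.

22:15

1 February 2022 is a Tuesday, so the first Monday is February 7.
1 September 2022 is a Thursday, so the first Saturday is September 3 and the second is September 10.
24 February 2022 lies within the daylight-saving period (7 February – 10 September), so Othek Isles is on daylight time, UTC−02:45.
06:15 Othek Isles + 2h45m = 09:00 UTC.
1 October 2021 is a Friday, so the first Sunday is October 3 and the fourth is October 24.
1 February 2022 is a Tuesday, so the first Monday is February 7 and the second is February 14.
At the standard offset (UTC−10:45), 09:00 UTC − 10h45m = 22:15 Lumell standard time (rolling into the previous day, 23 February 2022).
Daylight saving runs 24 October 2021 – 14 February 2022; the standard-time date in Lumell, 23 February 2022, is outside that window, so Lumell is on standard time at UTC−10:45.
09:00 UTC − 10h45m = 22:15 Lumell (rolling into the previous day, 23 February 2022).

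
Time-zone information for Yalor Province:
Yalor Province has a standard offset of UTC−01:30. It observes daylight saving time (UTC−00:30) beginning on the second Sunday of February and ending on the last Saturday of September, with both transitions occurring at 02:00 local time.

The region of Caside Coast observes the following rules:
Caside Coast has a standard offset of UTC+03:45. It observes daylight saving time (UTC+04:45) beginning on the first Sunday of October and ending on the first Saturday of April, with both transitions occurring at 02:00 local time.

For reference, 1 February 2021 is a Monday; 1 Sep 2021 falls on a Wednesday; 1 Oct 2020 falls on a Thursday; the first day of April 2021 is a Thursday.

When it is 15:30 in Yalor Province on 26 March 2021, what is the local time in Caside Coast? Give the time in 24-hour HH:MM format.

20:45

1 February 2021 is a Monday, so the first Sunday is February 7 and the second is February 14.
1 September 2021 is a Wednesday, so Saturdays fall on 4, 11, 18, 25; the last is September 25.
26 March 2021 falls between 14 February and 25 September, so daylight saving is in effect and Yalor Province is at UTC−00:30.
15:30 Yalor Province + 0h30m = 16:00 UTC.
1 October 2020 is a Thursday, so the first Sunday is October 4.
1 April 2021 is a Thursday, so the first Saturday is April 3.
At the standard offset (UTC+03:45), 16:00 UTC + 3h45m = 19:45 Caside Coast standard time.
The standard-time date in Caside Coast, 26 March 2021, falls between 4 October 2020 and 3 April 2021, so daylight saving is in effect and Caside Coast is at UTC+04:45.
16:00 UTC + 4h45m = 20:45 Caside Coast.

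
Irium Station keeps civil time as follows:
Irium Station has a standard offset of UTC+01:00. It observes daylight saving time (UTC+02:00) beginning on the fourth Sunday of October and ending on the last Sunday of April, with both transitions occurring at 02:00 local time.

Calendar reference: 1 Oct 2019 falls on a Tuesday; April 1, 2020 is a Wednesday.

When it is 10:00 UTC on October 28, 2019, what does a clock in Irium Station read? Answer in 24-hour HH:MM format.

12:00

1 October 2019 is a Tuesday, so the first Sunday is October 6 and the fourth is October 27.
1 April 2020 is a Wednesday, so Sundays fall on 5, 12, 19, 26; the last is April 26.
At the standard offset (UTC+01:00), 10:00 UTC + 1h = 11:00 Irium Station standard time.
Daylight saving runs 27 October 2019 – 26 April 2020; the standard-time date in Irium Station, October 28, 2019, is inside that window, so Irium Station is at UTC+02:00.
10:00 UTC + 2h = 12:00 local.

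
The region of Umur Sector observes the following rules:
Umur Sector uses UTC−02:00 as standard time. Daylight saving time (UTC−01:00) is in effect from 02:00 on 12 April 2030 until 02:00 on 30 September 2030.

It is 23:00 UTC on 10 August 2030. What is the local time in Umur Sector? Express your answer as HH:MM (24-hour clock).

22:00

At the standard offset (UTC−02:00), 23:00 UTC − 2h = 21:00 Umur Sector standard time.
The standard-time date in Umur Sector, 10 August 2030, lies within the daylight-saving period (12 April – 30 September), so Umur Sector is on daylight time, UTC−01:00.
23:00 UTC − 1h = 22:00 local.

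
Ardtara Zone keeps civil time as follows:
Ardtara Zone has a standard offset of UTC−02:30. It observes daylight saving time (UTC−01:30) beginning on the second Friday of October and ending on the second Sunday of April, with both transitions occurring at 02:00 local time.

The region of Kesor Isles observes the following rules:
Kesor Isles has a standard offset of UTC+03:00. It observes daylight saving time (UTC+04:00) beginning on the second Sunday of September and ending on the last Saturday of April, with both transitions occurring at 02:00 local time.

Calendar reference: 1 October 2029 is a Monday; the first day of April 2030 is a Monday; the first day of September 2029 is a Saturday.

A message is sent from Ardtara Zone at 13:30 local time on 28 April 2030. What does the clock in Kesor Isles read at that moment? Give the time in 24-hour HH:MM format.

1 October 2029 is a Monday, so the first Friday is October 5 and the second is October 12.
1 April 2030 is a Monday, so the first Sunday is April 7 and the second is April 14.
Daylight saving runs 12 October 2029 – 14 April 2030; 28 April 2030 is outside that window, so Ardtara Zone is on standard time at UTC−02:30.
13:30 Ardtara Zone + 2h30m = 16:00 UTC.
1 September 2029 is a Saturday, so the first Sunday is September 2 and the second is September 9.
1 April 2030 is a Monday, so Saturdays fall on 6, 13, 20, 27; the last is April 27.
At the standard offset (UTC+03:00), 16:00 UTC + 3h = 19:00 Kesor Isles standard time.
The standard-time date in Kesor Isles, 28 April 2030, is outside the daylight-saving period (9 September 2029 – 27 April 2030), so Kesor Isles is on standard time, UTC+03:00.
16:00 UTC + 3h = 19:00 Kesor Isles.

19:00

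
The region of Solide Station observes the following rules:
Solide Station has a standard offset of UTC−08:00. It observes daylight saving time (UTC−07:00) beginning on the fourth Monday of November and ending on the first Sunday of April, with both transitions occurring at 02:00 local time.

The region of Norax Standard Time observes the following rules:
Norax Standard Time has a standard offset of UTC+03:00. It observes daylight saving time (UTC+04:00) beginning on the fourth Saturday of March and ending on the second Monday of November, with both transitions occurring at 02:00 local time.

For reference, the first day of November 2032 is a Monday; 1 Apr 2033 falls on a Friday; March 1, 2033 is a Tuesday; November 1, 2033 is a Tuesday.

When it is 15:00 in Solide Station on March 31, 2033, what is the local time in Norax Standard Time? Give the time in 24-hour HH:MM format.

1 November 2032 is a Monday, so the first Monday is November 1 and the fourth is November 22.
1 April 2033 is a Friday, so the first Sunday is April 3.
Daylight saving runs 22 November 2032 – 3 April 2033; March 31, 2033 is inside that window, so Solide Station is at UTC−07:00.
15:00 Solide Station + 7h = 22:00 UTC.
1 March 2033 is a Tuesday, so the first Saturday is March 5 and the fourth is March 26.
1 November 2033 is a Tuesday, so the first Monday is November 7 and the second is November 14.
At the standard offset (UTC+03:00), 22:00 UTC + 3h = 01:00 Norax Standard Time standard time (rolling into the next day, 1 April 2033).
The standard-time date in Norax Standard Time, April 1, 2033, lies within the daylight-saving period (26 March – 14 November), so Norax Standard Time is on daylight time, UTC+04:00.
22:00 UTC + 4h = 02:00 Norax Standard Time (rolling into the next day, 1 April 2033).

02:00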